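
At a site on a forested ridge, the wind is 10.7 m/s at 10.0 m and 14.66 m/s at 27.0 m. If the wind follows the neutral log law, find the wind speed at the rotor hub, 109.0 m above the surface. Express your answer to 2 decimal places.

Log law: V ∝ ln(z/z₀). From the pair, with r = V₁/V₂ = 0.72988,
ln z₀ = (ln z₁ − r·ln z₂)/(1 − r) = (2.3026 − 0.72988×3.2958)/0.27012 = -0.3812 → z₀ = 0.6830 m
V₃ = V₁ · ln(z₃/z₀)/ln(z₁/z₀) = 10.7 × 5.0725/2.6838 = 20.2238 m/s

20.22 m/s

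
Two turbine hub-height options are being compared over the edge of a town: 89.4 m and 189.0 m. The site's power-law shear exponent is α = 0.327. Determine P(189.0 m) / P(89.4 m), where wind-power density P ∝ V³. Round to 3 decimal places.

2.084

Speed ratio: V_B/V_A = (z_B/z_A)^α = (189.0/89.4)^0.327 = (2.1141)^0.327 = 1.27737
Power-density ratio: P_B/P_A = (V_B/V_A)³ = (1.27737)³ = 2.08424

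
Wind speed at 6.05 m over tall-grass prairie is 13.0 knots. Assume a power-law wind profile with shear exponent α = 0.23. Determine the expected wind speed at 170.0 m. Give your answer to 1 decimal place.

28.0 knots

Power-law profile: V₂ = V₁ · (z₂/z₁)^α
V₂ = 13.0 × (170.0/6.05)^0.23 = 13.0 × (28.0992)^0.23
    = 13.0 × 2.1538 = 27.9990 knots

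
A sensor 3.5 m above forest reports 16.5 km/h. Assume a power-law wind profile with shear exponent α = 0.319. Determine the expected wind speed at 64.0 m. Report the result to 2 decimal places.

41.70 km/h

Power-law profile: V₂ = V₁ · (z₂/z₁)^α
V₂ = 16.5 × (64.0/3.5)^0.319 = 16.5 × (18.2857)^0.319
    = 16.5 × 2.5270 = 41.6963 km/h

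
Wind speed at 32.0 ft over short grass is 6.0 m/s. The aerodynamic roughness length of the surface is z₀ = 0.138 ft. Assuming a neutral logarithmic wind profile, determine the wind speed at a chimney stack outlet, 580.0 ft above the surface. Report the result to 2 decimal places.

9.19 m/s

Log law: V(z) ∝ ln(z/z₀), so V₂/V₁ = ln(z₂/z₀) / ln(z₁/z₀).
ln(580.0/0.138) = 8.3435, ln(32.0/0.138) = 5.4462
V₂ = 6.0 × 8.3435/5.4462 = 6.0 × 1.5320 = 9.1919 m/s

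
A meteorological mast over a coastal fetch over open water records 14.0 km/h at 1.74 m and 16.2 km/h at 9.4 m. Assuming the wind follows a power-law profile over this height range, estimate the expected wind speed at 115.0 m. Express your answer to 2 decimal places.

First find α: α = ln(V₂/V₁)/ln(z₂/z₁) = ln(16.2/14.0)/ln(9.4/1.74) = 0.14595/1.68682 = 0.0865
Extrapolate from 9.4 m to 115.0 m: V₃ = 16.2 × (115.0/9.4)^0.0865 = 16.2 × 1.2419 = 20.1195 km/h

20.12 km/h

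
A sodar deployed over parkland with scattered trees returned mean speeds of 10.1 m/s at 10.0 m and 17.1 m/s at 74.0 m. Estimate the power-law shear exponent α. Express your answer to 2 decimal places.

Power law: V₂/V₁ = (z₂/z₁)^α ⇒ α = ln(V₂/V₁) / ln(z₂/z₁)
α = ln(17.1/10.1) / ln(74.0/10.0) = ln(1.6931) / ln(7.4000)
  = 0.52654 / 2.00148 = 0.26308

α ≈ 0.26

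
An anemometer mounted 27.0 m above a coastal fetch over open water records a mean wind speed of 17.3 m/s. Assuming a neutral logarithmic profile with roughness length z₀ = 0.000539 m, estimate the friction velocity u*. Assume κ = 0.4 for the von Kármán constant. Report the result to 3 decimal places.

u* ≈ 0.639 m/s

Log law: V(z) = (u*/κ) · ln(z/z₀) ⇒ u* = κ · V / ln(z/z₀)
u* = 0.4 × 17.3 / ln(27.0/0.000539) = 0.4 × 17.3 / 10.8216
   = 6.9200 / 10.8216 = 0.6395 m/s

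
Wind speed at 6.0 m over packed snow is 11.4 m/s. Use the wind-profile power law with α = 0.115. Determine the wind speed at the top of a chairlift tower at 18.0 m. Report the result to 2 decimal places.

Power-law profile: V₂ = V₁ · (z₂/z₁)^α
V₂ = 11.4 × (18.0/6.0)^0.115 = 11.4 × (3.0000)^0.115
    = 11.4 × 1.1347 = 12.9352 m/s

12.94 m/s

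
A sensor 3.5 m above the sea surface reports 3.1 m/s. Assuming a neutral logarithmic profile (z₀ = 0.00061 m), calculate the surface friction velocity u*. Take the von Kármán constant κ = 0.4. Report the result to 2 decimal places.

u* ≈ 0.14 m/s

Log law: V(z) = (u*/κ) · ln(z/z₀) ⇒ u* = κ · V / ln(z/z₀)
u* = 0.4 × 3.1 / ln(3.5/0.00061) = 0.4 × 3.1 / 8.6548
   = 1.2400 / 8.6548 = 0.1433 m/s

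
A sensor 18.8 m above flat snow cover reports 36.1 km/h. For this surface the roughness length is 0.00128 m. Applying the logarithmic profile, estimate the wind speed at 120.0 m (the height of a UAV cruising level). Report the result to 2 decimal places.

Log law: V(z) ∝ ln(z/z₀), so V₂/V₁ = ln(z₂/z₀) / ln(z₁/z₀).
ln(120.0/0.00128) = 11.4484, ln(18.8/0.00128) = 9.5948
V₂ = 36.1 × 11.4484/9.5948 = 36.1 × 1.1932 = 43.0743 km/h

43.07 km/h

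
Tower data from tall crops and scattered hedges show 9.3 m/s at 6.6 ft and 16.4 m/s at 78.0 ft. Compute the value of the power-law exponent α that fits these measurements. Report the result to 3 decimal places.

α ≈ 0.230

Power law: V₂/V₁ = (z₂/z₁)^α ⇒ α = ln(V₂/V₁) / ln(z₂/z₁)
α = ln(16.4/9.3) / ln(78.0/6.6) = ln(1.7634) / ln(11.8182)
  = 0.56727 / 2.46964 = 0.22970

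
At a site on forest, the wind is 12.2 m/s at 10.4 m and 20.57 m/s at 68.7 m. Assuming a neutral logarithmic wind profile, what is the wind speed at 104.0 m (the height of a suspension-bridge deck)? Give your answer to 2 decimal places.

22.41 m/s

Log law: V ∝ ln(z/z₀). From the pair, with r = V₁/V₂ = 0.59310,
ln z₀ = (ln z₁ − r·ln z₂)/(1 − r) = (2.3418 − 0.59310×4.2297)/0.40690 = -0.4100 → z₀ = 0.6636 m
V₃ = V₁ · ln(z₃/z₀)/ln(z₁/z₀) = 12.2 × 5.0544/2.7518 = 22.4083 m/s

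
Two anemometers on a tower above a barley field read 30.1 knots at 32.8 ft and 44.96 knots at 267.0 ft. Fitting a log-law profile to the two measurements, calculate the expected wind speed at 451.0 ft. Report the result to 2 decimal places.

Log law: V ∝ ln(z/z₀). From the pair, with r = V₁/V₂ = 0.66948,
ln z₀ = (ln z₁ − r·ln z₂)/(1 − r) = (3.4904 − 0.66948×5.5872)/0.33052 = -0.7568 → z₀ = 0.4692 ft
V₃ = V₁ · ln(z₃/z₀)/ln(z₁/z₀) = 30.1 × 6.8683/4.2473 = 48.6751 knots

48.68 knots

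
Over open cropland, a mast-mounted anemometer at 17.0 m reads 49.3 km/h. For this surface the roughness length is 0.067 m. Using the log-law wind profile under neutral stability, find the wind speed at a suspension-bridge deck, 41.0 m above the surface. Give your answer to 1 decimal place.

57.1 km/h

Log law: V(z) ∝ ln(z/z₀), so V₂/V₁ = ln(z₂/z₀) / ln(z₁/z₀).
ln(41.0/0.067) = 6.4166, ln(17.0/0.067) = 5.5363
V₂ = 49.3 × 6.4166/5.5363 = 49.3 × 1.1590 = 57.1395 km/h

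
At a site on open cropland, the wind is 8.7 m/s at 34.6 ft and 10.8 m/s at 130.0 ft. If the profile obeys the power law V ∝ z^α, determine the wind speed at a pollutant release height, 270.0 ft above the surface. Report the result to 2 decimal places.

12.17 m/s

First find α: α = ln(V₂/V₁)/ln(z₂/z₁) = ln(10.8/8.7)/ln(130.0/34.6) = 0.21622/1.32368 = 0.1633
Extrapolate from 130.0 ft to 270.0 ft: V₃ = 10.8 × (270.0/130.0)^0.1633 = 10.8 × 1.1268 = 12.1695 m/s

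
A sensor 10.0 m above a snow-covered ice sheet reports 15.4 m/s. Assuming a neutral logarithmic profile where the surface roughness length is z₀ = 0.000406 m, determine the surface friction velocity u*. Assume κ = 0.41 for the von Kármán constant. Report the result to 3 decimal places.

u* ≈ 0.624 m/s

Log law: V(z) = (u*/κ) · ln(z/z₀) ⇒ u* = κ · V / ln(z/z₀)
u* = 0.41 × 15.4 / ln(10.0/0.000406) = 0.41 × 15.4 / 10.1117
   = 6.3140 / 10.1117 = 0.6244 m/s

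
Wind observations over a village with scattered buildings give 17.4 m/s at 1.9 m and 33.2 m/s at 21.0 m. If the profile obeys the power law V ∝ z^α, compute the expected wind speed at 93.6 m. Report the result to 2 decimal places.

49.62 m/s

First find α: α = ln(V₂/V₁)/ln(z₂/z₁) = ln(33.2/17.4)/ln(21.0/1.9) = 0.64608/2.40267 = 0.2689
Extrapolate from 21.0 m to 93.6 m: V₃ = 33.2 × (93.6/21.0)^0.2689 = 33.2 × 1.4946 = 49.6215 m/s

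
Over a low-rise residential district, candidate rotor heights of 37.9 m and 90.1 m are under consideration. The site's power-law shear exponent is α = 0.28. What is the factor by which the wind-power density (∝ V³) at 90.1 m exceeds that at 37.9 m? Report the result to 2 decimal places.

Speed ratio: V_B/V_A = (z_B/z_A)^α = (90.1/37.9)^0.28 = (2.3773)^0.28 = 1.27439
Power-density ratio: P_B/P_A = (V_B/V_A)³ = (1.27439)³ = 2.06972

2.07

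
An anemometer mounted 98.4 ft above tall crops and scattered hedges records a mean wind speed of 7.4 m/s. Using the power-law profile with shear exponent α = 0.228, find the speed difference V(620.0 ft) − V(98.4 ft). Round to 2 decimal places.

3.86 m/s

Power law: V₂ = V₁ · (z₂/z₁)^α = 7.4 × (6.3008)^0.228 = 11.2589 m/s
ΔV = 11.2589 − 7.4 = 3.8589 m/s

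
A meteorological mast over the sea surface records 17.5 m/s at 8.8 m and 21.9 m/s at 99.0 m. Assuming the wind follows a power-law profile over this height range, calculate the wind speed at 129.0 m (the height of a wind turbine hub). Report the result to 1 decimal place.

22.4 m/s

First find α: α = ln(V₂/V₁)/ln(z₂/z₁) = ln(21.9/17.5)/ln(99.0/8.8) = 0.22429/2.42037 = 0.0927
Extrapolate from 99.0 m to 129.0 m: V₃ = 21.9 × (129.0/99.0)^0.0927 = 21.9 × 1.0248 = 22.4438 m/s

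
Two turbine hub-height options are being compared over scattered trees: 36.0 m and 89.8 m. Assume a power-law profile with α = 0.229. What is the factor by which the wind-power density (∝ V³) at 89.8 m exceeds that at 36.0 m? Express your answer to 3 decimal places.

1.874

Speed ratio: V_B/V_A = (z_B/z_A)^α = (89.8/36.0)^0.229 = (2.4944)^0.229 = 1.23284
Power-density ratio: P_B/P_A = (V_B/V_A)³ = (1.23284)³ = 1.87379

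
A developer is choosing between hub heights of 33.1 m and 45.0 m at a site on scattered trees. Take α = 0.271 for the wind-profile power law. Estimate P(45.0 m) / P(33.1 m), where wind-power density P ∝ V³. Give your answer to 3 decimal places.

Speed ratio: V_B/V_A = (z_B/z_A)^α = (45.0/33.1)^0.271 = (1.3595)^0.271 = 1.08679
Power-density ratio: P_B/P_A = (V_B/V_A)³ = (1.08679)³ = 1.28364

1.284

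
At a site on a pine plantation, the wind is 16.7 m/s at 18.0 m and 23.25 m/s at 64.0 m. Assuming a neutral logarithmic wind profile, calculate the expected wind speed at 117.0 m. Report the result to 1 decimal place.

Log law: V ∝ ln(z/z₀). From the pair, with r = V₁/V₂ = 0.71828,
ln z₀ = (ln z₁ − r·ln z₂)/(1 − r) = (2.8904 − 0.71828×4.1589)/0.28172 = -0.3438 → z₀ = 0.7090 m
V₃ = V₁ · ln(z₃/z₀)/ln(z₁/z₀) = 16.7 × 5.1060/3.2342 = 26.3651 m/s

26.4 m/s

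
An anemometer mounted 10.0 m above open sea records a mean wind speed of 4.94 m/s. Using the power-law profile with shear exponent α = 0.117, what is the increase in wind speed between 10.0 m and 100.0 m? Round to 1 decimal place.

1.5 m/s

Power law: V₂ = V₁ · (z₂/z₁)^α = 4.94 × (10.0000)^0.117 = 6.4674 m/s
ΔV = 6.4674 − 4.94 = 1.5274 m/s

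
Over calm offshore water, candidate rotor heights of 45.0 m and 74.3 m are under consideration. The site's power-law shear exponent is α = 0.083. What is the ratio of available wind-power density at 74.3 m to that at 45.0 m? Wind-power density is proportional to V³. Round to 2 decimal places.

Speed ratio: V_B/V_A = (z_B/z_A)^α = (74.3/45.0)^0.083 = (1.6511)^0.083 = 1.04250
Power-density ratio: P_B/P_A = (V_B/V_A)³ = (1.04250)³ = 1.13299

1.13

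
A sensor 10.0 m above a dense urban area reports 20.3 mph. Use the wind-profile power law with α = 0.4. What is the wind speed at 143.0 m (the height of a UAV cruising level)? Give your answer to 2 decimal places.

58.83 mph

Power-law profile: V₂ = V₁ · (z₂/z₁)^α
V₂ = 20.3 × (143.0/10.0)^0.4 = 20.3 × (14.3000)^0.4
    = 20.3 × 2.8982 = 58.8343 mph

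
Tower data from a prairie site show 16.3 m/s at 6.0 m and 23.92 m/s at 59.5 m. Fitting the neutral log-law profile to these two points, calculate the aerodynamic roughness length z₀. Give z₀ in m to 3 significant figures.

z₀ ≈ 0.0443 m

Log law: V(z) ∝ ln(z/z₀). With r = V₁/V₂ = 16.3/23.92 = 0.68144,
r · ln(z₂/z₀) = ln(z₁/z₀) ⇒ ln z₀ = (ln z₁ − r·ln z₂)/(1 − r)
ln z₀ = (1.79176 − 0.68144×4.08598) / 0.31856 = -3.1158
z₀ = exp(-3.1158) = 0.04434 m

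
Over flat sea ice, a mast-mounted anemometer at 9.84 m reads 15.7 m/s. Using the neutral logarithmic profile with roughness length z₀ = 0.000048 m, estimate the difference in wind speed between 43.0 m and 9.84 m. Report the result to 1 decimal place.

1.9 m/s

Log law: V₂ = V₁ · ln(z₂/z₀)/ln(z₁/z₀) = 15.7 × 13.7055/12.2308 = 17.5931 m/s
ΔV = 17.5931 − 15.7 = 1.8931 m/s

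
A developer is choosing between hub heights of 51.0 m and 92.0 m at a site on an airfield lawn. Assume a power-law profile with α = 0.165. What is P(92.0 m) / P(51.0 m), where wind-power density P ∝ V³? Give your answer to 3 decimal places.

1.339

Speed ratio: V_B/V_A = (z_B/z_A)^α = (92.0/51.0)^0.165 = (1.8039)^0.165 = 1.10224
Power-density ratio: P_B/P_A = (V_B/V_A)³ = (1.10224)³ = 1.33915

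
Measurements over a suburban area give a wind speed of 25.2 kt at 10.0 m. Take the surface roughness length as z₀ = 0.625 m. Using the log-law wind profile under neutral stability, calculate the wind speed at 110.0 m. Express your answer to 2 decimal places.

Log law: V(z) ∝ ln(z/z₀), so V₂/V₁ = ln(z₂/z₀) / ln(z₁/z₀).
ln(110.0/0.625) = 5.1705, ln(10.0/0.625) = 2.7726
V₂ = 25.2 × 5.1705/2.7726 = 25.2 × 1.8649 = 46.9944 kt

46.99 kt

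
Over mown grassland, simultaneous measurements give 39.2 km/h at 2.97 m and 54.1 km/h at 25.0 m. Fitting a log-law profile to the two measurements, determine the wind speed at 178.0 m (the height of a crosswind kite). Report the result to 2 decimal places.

67.83 km/h

Log law: V ∝ ln(z/z₀). From the pair, with r = V₁/V₂ = 0.72458,
ln z₀ = (ln z₁ − r·ln z₂)/(1 − r) = (1.0886 − 0.72458×3.2189)/0.27542 = -4.5160 → z₀ = 0.01093 m
V₃ = V₁ · ln(z₃/z₀)/ln(z₁/z₀) = 39.2 × 9.6978/5.6046 = 67.8291 km/h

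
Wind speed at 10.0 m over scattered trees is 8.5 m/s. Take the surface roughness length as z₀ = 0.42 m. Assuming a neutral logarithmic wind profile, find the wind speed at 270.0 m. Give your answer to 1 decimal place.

17.3 m/s

Log law: V(z) ∝ ln(z/z₀), so V₂/V₁ = ln(z₂/z₀) / ln(z₁/z₀).
ln(270.0/0.42) = 6.4659, ln(10.0/0.42) = 3.1701
V₂ = 8.5 × 6.4659/3.1701 = 8.5 × 2.0397 = 17.3372 m/s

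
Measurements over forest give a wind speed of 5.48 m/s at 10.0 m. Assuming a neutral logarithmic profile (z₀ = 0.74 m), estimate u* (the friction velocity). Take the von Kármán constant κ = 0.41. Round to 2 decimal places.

Log law: V(z) = (u*/κ) · ln(z/z₀) ⇒ u* = κ · V / ln(z/z₀)
u* = 0.41 × 5.48 / ln(10.0/0.74) = 0.41 × 5.48 / 2.6037
   = 2.2468 / 2.6037 = 0.8629 m/s

u* ≈ 0.86 m/s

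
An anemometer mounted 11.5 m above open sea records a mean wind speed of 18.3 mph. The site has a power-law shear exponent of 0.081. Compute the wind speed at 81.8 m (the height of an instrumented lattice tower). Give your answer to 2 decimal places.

21.45 mph

Power-law profile: V₂ = V₁ · (z₂/z₁)^α
V₂ = 18.3 × (81.8/11.5)^0.081 = 18.3 × (7.1130)^0.081
    = 18.3 × 1.1722 = 21.4520 mph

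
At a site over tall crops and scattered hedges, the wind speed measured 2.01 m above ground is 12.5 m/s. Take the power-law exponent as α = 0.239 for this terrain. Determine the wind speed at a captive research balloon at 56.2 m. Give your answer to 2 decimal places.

27.71 m/s

Power-law profile: V₂ = V₁ · (z₂/z₁)^α
V₂ = 12.5 × (56.2/2.01)^0.239 = 12.5 × (27.9602)^0.239
    = 12.5 × 2.2168 = 27.7098 m/s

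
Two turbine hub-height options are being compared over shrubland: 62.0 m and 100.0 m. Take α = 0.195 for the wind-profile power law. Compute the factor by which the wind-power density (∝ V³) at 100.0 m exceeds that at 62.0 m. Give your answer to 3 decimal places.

Speed ratio: V_B/V_A = (z_B/z_A)^α = (100.0/62.0)^0.195 = (1.6129)^0.195 = 1.09770
Power-density ratio: P_B/P_A = (V_B/V_A)³ = (1.09770)³ = 1.32267

1.323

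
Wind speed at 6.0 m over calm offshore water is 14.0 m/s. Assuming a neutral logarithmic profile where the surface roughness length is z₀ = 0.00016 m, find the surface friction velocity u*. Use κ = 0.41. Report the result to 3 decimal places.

u* ≈ 0.545 m/s

Log law: V(z) = (u*/κ) · ln(z/z₀) ⇒ u* = κ · V / ln(z/z₀)
u* = 0.41 × 14.0 / ln(6.0/0.00016) = 0.41 × 14.0 / 10.5321
   = 5.7400 / 10.5321 = 0.5450 m/s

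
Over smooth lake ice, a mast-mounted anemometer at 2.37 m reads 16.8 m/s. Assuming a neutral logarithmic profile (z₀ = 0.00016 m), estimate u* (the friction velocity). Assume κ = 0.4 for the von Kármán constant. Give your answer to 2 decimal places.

Log law: V(z) = (u*/κ) · ln(z/z₀) ⇒ u* = κ · V / ln(z/z₀)
u* = 0.4 × 16.8 / ln(2.37/0.00016) = 0.4 × 16.8 / 9.6032
   = 6.7200 / 9.6032 = 0.6998 m/s

u* ≈ 0.70 m/s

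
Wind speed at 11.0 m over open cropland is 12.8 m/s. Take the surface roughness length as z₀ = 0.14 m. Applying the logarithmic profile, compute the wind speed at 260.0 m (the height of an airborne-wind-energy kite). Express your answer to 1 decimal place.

Log law: V(z) ∝ ln(z/z₀), so V₂/V₁ = ln(z₂/z₀) / ln(z₁/z₀).
ln(260.0/0.14) = 7.5268, ln(11.0/0.14) = 4.3640
V₂ = 12.8 × 7.5268/4.3640 = 12.8 × 1.7247 = 22.0767 m/s

22.1 m/s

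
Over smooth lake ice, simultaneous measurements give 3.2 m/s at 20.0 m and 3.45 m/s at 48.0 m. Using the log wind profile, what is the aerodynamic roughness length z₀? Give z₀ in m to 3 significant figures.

z₀ ≈ 0.000272 m

Log law: V(z) ∝ ln(z/z₀). With r = V₁/V₂ = 3.2/3.45 = 0.92754,
r · ln(z₂/z₀) = ln(z₁/z₀) ⇒ ln z₀ = (ln z₁ − r·ln z₂)/(1 − r)
ln z₀ = (2.99573 − 0.92754×3.87120) / 0.07246 = -8.2103
z₀ = exp(-8.2103) = 0.0002718 m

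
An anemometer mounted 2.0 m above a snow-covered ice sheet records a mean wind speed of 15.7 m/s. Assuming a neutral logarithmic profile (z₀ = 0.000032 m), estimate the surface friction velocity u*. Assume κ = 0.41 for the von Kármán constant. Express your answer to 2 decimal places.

Log law: V(z) = (u*/κ) · ln(z/z₀) ⇒ u* = κ · V / ln(z/z₀)
u* = 0.41 × 15.7 / ln(2.0/0.000032) = 0.41 × 15.7 / 11.0429
   = 6.4370 / 11.0429 = 0.5829 m/s

u* ≈ 0.58 m/s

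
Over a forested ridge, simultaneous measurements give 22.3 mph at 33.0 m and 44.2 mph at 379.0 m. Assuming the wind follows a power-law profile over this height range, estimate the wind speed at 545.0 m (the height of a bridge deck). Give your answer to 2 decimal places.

48.94 mph

First find α: α = ln(V₂/V₁)/ln(z₂/z₁) = ln(44.2/22.3)/ln(379.0/33.0) = 0.68414/2.44103 = 0.2803
Extrapolate from 379.0 m to 545.0 m: V₃ = 44.2 × (545.0/379.0)^0.2803 = 44.2 × 1.1072 = 48.9369 mph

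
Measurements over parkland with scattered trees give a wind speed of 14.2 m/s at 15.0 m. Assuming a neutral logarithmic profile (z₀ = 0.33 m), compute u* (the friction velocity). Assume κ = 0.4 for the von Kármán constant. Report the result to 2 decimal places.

Log law: V(z) = (u*/κ) · ln(z/z₀) ⇒ u* = κ · V / ln(z/z₀)
u* = 0.4 × 14.2 / ln(15.0/0.33) = 0.4 × 14.2 / 3.8167
   = 5.6800 / 3.8167 = 1.4882 m/s

u* ≈ 1.49 m/s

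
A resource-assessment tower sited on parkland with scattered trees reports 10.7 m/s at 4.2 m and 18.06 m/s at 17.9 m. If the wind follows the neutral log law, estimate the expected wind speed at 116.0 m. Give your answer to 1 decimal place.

27.5 m/s

Log law: V ∝ ln(z/z₀). From the pair, with r = V₁/V₂ = 0.59247,
ln z₀ = (ln z₁ − r·ln z₂)/(1 − r) = (1.4351 − 0.59247×2.8848)/0.40753 = -0.6725 → z₀ = 0.5104 m
V₃ = V₁ · ln(z₃/z₀)/ln(z₁/z₀) = 10.7 × 5.4261/2.1076 = 27.5476 m/s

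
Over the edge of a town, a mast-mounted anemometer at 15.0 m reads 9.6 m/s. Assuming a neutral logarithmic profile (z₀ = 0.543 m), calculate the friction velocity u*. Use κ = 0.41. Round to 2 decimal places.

Log law: V(z) = (u*/κ) · ln(z/z₀) ⇒ u* = κ · V / ln(z/z₀)
u* = 0.41 × 9.6 / ln(15.0/0.543) = 0.41 × 9.6 / 3.3187
   = 3.9360 / 3.3187 = 1.1860 m/s

u* ≈ 1.19 m/s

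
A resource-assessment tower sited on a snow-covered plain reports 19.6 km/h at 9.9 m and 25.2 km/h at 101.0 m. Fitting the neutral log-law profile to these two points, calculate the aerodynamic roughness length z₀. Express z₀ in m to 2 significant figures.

Log law: V(z) ∝ ln(z/z₀). With r = V₁/V₂ = 19.6/25.2 = 0.77778,
r · ln(z₂/z₀) = ln(z₁/z₀) ⇒ ln z₀ = (ln z₁ − r·ln z₂)/(1 − r)
ln z₀ = (2.29253 − 0.77778×4.61512) / 0.22222 = -5.8365
z₀ = exp(-5.8365) = 0.002919 m

z₀ ≈ 0.0029 m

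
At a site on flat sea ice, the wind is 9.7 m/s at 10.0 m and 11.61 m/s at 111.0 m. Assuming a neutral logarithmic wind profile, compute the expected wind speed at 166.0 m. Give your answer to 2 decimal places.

11.93 m/s

Log law: V ∝ ln(z/z₀). From the pair, with r = V₁/V₂ = 0.83549,
ln z₀ = (ln z₁ − r·ln z₂)/(1 − r) = (2.3026 − 0.83549×4.7095)/0.16451 = -9.9212 → z₀ = 0.00004912 m
V₃ = V₁ · ln(z₃/z₀)/ln(z₁/z₀) = 9.7 × 15.0332/12.2238 = 11.9294 m/s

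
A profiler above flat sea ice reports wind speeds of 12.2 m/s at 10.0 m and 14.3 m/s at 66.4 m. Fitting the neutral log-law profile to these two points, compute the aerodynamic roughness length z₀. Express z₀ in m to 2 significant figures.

z₀ ≈ 0.00017 m

Log law: V(z) ∝ ln(z/z₀). With r = V₁/V₂ = 12.2/14.3 = 0.85315,
r · ln(z₂/z₀) = ln(z₁/z₀) ⇒ ln z₀ = (ln z₁ − r·ln z₂)/(1 − r)
ln z₀ = (2.30259 − 0.85315×4.19570) / 0.14685 = -8.6955
z₀ = exp(-8.6955) = 0.0001673 m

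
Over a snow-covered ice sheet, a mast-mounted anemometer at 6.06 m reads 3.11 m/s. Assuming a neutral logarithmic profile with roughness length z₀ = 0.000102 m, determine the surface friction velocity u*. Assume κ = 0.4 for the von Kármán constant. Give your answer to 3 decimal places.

u* ≈ 0.113 m/s

Log law: V(z) = (u*/κ) · ln(z/z₀) ⇒ u* = κ · V / ln(z/z₀)
u* = 0.4 × 3.11 / ln(6.06/0.000102) = 0.4 × 3.11 / 10.9922
   = 1.2440 / 10.9922 = 0.1132 m/s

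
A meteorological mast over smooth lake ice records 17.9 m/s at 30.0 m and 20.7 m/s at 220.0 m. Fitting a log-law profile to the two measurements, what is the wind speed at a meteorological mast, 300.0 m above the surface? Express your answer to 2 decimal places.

21.14 m/s

Log law: V ∝ ln(z/z₀). From the pair, with r = V₁/V₂ = 0.86473,
ln z₀ = (ln z₁ − r·ln z₂)/(1 − r) = (3.4012 − 0.86473×5.3936)/0.13527 = -9.3361 → z₀ = 0.00008818 m
V₃ = V₁ · ln(z₃/z₀)/ln(z₁/z₀) = 17.9 × 15.0399/12.7373 = 21.1359 m/s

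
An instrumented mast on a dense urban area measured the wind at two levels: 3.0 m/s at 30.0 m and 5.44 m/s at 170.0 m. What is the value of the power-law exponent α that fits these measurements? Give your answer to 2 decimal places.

α ≈ 0.34

Power law: V₂/V₁ = (z₂/z₁)^α ⇒ α = ln(V₂/V₁) / ln(z₂/z₁)
α = ln(5.44/3.0) / ln(170.0/30.0) = ln(1.8133) / ln(5.6667)
  = 0.59517 / 1.73460 = 0.34311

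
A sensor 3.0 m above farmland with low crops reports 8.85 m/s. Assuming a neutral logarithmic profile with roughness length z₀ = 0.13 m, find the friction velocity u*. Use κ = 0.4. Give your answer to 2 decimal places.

Log law: V(z) = (u*/κ) · ln(z/z₀) ⇒ u* = κ · V / ln(z/z₀)
u* = 0.4 × 8.85 / ln(3.0/0.13) = 0.4 × 8.85 / 3.1388
   = 3.5400 / 3.1388 = 1.1278 m/s

u* ≈ 1.13 m/s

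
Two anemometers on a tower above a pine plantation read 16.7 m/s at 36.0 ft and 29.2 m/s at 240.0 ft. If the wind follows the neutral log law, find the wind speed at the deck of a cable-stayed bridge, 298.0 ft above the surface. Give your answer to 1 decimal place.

Log law: V ∝ ln(z/z₀). From the pair, with r = V₁/V₂ = 0.57192,
ln z₀ = (ln z₁ − r·ln z₂)/(1 − r) = (3.5835 − 0.57192×5.4806)/0.42808 = 1.0490 → z₀ = 2.855 ft
V₃ = V₁ · ln(z₃/z₀)/ln(z₁/z₀) = 16.7 × 4.6481/2.5346 = 30.6262 m/s

30.6 m/s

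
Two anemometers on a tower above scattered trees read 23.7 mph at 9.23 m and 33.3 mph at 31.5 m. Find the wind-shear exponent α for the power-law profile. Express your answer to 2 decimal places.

α ≈ 0.28

Power law: V₂/V₁ = (z₂/z₁)^α ⇒ α = ln(V₂/V₁) / ln(z₂/z₁)
α = ln(33.3/23.7) / ln(31.5/9.23) = ln(1.4051) / ln(3.4128)
  = 0.34008 / 1.22753 = 0.27705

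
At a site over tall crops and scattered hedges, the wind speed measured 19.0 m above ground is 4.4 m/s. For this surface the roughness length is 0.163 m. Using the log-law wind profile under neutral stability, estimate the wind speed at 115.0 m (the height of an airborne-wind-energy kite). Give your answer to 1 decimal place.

Log law: V(z) ∝ ln(z/z₀), so V₂/V₁ = ln(z₂/z₀) / ln(z₁/z₀).
ln(115.0/0.163) = 6.5589, ln(19.0/0.163) = 4.7584
V₂ = 4.4 × 6.5589/4.7584 = 4.4 × 1.3784 = 6.0649 m/s

6.1 m/s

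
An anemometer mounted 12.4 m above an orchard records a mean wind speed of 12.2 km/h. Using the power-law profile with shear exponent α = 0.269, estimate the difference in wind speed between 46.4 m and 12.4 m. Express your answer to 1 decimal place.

5.2 km/h

Power law: V₂ = V₁ · (z₂/z₁)^α = 12.2 × (3.7419)^0.269 = 17.3989 km/h
ΔV = 17.3989 − 12.2 = 5.1989 km/h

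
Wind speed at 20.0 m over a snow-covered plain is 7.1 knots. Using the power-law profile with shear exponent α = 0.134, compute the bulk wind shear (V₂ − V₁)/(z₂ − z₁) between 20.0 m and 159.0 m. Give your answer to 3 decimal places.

Power law: V₂ = V₁ · (z₂/z₁)^α = 7.1 × (7.9500)^0.134 = 9.3736 knots
ΔV/Δz = (9.3736 − 7.1)/(159.0 − 20.0) = 2.2736/139.0000 = 0.01636 knots/m

0.016 knots/m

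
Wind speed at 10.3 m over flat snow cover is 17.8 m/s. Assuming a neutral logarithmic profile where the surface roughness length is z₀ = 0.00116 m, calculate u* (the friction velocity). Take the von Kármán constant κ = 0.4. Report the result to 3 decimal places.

u* ≈ 0.783 m/s

Log law: V(z) = (u*/κ) · ln(z/z₀) ⇒ u* = κ · V / ln(z/z₀)
u* = 0.4 × 17.8 / ln(10.3/0.00116) = 0.4 × 17.8 / 9.0915
   = 7.1200 / 9.0915 = 0.7832 m/s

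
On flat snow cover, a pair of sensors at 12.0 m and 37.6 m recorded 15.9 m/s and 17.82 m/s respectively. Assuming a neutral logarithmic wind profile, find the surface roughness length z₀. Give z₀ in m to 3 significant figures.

Log law: V(z) ∝ ln(z/z₀). With r = V₁/V₂ = 15.9/17.82 = 0.89226,
r · ln(z₂/z₀) = ln(z₁/z₀) ⇒ ln z₀ = (ln z₁ − r·ln z₂)/(1 − r)
ln z₀ = (2.48491 − 0.89226×3.62700) / 0.10774 = -6.9731
z₀ = exp(-6.9731) = 0.0009368 m

z₀ ≈ 0.000937 m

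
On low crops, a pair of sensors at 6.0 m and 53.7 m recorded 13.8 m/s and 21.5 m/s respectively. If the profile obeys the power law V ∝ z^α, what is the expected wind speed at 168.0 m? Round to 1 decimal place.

First find α: α = ln(V₂/V₁)/ln(z₂/z₁) = ln(21.5/13.8)/ln(53.7/6.0) = 0.44338/2.19165 = 0.2023
Extrapolate from 53.7 m to 168.0 m: V₃ = 21.5 × (168.0/53.7)^0.2023 = 21.5 × 1.2595 = 27.0799 m/s

27.1 m/s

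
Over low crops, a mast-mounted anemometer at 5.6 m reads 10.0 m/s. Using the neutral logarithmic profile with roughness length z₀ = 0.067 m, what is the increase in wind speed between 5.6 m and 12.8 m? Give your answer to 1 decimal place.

1.9 m/s

Log law: V₂ = V₁ · ln(z₂/z₀)/ln(z₁/z₀) = 10.0 × 5.2525/4.4258 = 11.8679 m/s
ΔV = 11.8679 − 10.0 = 1.8679 m/s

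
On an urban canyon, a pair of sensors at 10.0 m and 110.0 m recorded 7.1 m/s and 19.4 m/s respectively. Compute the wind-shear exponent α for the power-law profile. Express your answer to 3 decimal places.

α ≈ 0.419

Power law: V₂/V₁ = (z₂/z₁)^α ⇒ α = ln(V₂/V₁) / ln(z₂/z₁)
α = ln(19.4/7.1) / ln(110.0/10.0) = ln(2.7324) / ln(11.0000)
  = 1.00518 / 2.39790 = 0.41919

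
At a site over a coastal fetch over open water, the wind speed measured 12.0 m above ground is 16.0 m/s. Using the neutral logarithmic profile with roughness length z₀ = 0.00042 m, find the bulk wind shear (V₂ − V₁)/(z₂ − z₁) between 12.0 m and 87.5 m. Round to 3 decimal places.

Log law: V₂ = V₁ · ln(z₂/z₀)/ln(z₁/z₀) = 16.0 × 12.2469/10.2602 = 19.0982 m/s
ΔV/Δz = (19.0982 − 16.0)/(87.5 − 12.0) = 3.0982/75.5000 = 0.04104 m/s/m

0.041 m/s/m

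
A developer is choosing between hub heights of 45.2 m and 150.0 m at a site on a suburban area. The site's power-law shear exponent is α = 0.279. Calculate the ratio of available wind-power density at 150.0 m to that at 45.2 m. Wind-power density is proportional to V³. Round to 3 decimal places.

Speed ratio: V_B/V_A = (z_B/z_A)^α = (150.0/45.2)^0.279 = (3.3186)^0.279 = 1.39748
Power-density ratio: P_B/P_A = (V_B/V_A)³ = (1.39748)³ = 2.72921

2.729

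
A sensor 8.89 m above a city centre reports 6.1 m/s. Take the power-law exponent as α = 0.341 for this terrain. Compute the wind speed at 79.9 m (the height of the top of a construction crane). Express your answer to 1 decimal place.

12.9 m/s

Power-law profile: V₂ = V₁ · (z₂/z₁)^α
V₂ = 6.1 × (79.9/8.89)^0.341 = 6.1 × (8.9876)^0.341
    = 6.1 × 2.1144 = 12.8980 m/s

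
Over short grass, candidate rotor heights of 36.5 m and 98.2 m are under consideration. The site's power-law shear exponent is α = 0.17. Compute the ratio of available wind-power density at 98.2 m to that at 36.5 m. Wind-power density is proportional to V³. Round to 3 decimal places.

1.657

Speed ratio: V_B/V_A = (z_B/z_A)^α = (98.2/36.5)^0.17 = (2.6904)^0.17 = 1.18323
Power-density ratio: P_B/P_A = (V_B/V_A)³ = (1.18323)³ = 1.65656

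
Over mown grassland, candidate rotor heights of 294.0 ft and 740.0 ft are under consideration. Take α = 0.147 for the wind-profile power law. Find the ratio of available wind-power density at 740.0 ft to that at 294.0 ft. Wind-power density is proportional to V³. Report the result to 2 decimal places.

Speed ratio: V_B/V_A = (z_B/z_A)^α = (740.0/294.0)^0.147 = (2.5170)^0.147 = 1.14533
Power-density ratio: P_B/P_A = (V_B/V_A)³ = (1.14533)³ = 1.50242

1.50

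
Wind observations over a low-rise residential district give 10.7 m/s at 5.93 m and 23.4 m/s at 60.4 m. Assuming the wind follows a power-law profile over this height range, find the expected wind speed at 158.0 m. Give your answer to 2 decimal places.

First find α: α = ln(V₂/V₁)/ln(z₂/z₁) = ln(23.4/10.7)/ln(60.4/5.93) = 0.78249/2.32096 = 0.3371
Extrapolate from 60.4 m to 158.0 m: V₃ = 23.4 × (158.0/60.4)^0.3371 = 23.4 × 1.3829 = 32.3603 m/s

32.36 m/s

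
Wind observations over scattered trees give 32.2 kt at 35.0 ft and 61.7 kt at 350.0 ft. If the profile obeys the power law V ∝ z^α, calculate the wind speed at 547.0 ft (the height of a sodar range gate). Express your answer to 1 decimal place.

First find α: α = ln(V₂/V₁)/ln(z₂/z₁) = ln(61.7/32.2)/ln(350.0/35.0) = 0.65032/2.30259 = 0.2824
Extrapolate from 350.0 ft to 547.0 ft: V₃ = 61.7 × (547.0/350.0)^0.2824 = 61.7 × 1.1344 = 69.9928 kt

70.0 kt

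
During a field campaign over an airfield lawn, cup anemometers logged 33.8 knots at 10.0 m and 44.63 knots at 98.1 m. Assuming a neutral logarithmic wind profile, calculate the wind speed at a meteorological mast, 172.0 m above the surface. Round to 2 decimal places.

47.29 knots

Log law: V ∝ ln(z/z₀). From the pair, with r = V₁/V₂ = 0.75734,
ln z₀ = (ln z₁ − r·ln z₂)/(1 − r) = (2.3026 − 0.75734×4.5860)/0.24266 = -4.8238 → z₀ = 0.008036 m
V₃ = V₁ · ln(z₃/z₀)/ln(z₁/z₀) = 33.8 × 9.9713/7.1264 = 47.2932 knots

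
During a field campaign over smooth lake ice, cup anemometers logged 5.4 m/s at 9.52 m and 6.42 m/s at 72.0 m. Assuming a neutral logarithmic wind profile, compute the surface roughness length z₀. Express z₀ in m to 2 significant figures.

Log law: V(z) ∝ ln(z/z₀). With r = V₁/V₂ = 5.4/6.42 = 0.84112,
r · ln(z₂/z₀) = ln(z₁/z₀) ⇒ ln z₀ = (ln z₁ − r·ln z₂)/(1 − r)
ln z₀ = (2.25339 − 0.84112×4.27667) / 0.15888 = -8.4580
z₀ = exp(-8.4580) = 0.0002122 m

z₀ ≈ 0.00021 m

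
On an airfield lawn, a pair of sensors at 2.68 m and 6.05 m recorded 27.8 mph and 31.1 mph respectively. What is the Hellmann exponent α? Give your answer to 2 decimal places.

Power law: V₂/V₁ = (z₂/z₁)^α ⇒ α = ln(V₂/V₁) / ln(z₂/z₁)
α = ln(31.1/27.8) / ln(6.05/2.68) = ln(1.1187) / ln(2.2575)
  = 0.11217 / 0.81424 = 0.13776

α ≈ 0.14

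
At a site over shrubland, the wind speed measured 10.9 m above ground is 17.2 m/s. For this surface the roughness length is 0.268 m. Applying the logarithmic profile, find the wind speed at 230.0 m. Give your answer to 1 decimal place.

31.4 m/s

Log law: V(z) ∝ ln(z/z₀), so V₂/V₁ = ln(z₂/z₀) / ln(z₁/z₀).
ln(230.0/0.268) = 6.7548, ln(10.9/0.268) = 3.7055
V₂ = 17.2 × 6.7548/3.7055 = 17.2 × 1.8229 = 31.3540 m/s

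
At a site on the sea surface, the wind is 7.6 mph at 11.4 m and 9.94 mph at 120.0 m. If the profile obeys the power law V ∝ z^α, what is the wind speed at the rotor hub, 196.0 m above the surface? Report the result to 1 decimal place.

10.5 mph

First find α: α = ln(V₂/V₁)/ln(z₂/z₁) = ln(9.94/7.6)/ln(120.0/11.4) = 0.26842/2.35388 = 0.1140
Extrapolate from 120.0 m to 196.0 m: V₃ = 9.94 × (196.0/120.0)^0.1140 = 9.94 × 1.0575 = 10.5120 mph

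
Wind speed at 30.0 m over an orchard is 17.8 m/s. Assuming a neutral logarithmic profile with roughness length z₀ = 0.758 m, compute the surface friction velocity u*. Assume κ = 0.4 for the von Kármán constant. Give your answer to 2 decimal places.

Log law: V(z) = (u*/κ) · ln(z/z₀) ⇒ u* = κ · V / ln(z/z₀)
u* = 0.4 × 17.8 / ln(30.0/0.758) = 0.4 × 17.8 / 3.6783
   = 7.1200 / 3.6783 = 1.9357 m/s

u* ≈ 1.94 m/s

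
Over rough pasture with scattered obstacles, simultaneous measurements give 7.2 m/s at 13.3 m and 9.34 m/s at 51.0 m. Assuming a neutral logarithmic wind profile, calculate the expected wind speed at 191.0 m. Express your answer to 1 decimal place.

Log law: V ∝ ln(z/z₀). From the pair, with r = V₁/V₂ = 0.77088,
ln z₀ = (ln z₁ − r·ln z₂)/(1 − r) = (2.5878 − 0.77088×3.9318)/0.22912 = -1.9343 → z₀ = 0.1445 m
V₃ = V₁ · ln(z₃/z₀)/ln(z₁/z₀) = 7.2 × 7.1866/4.5221 = 11.4424 m/s

11.4 m/s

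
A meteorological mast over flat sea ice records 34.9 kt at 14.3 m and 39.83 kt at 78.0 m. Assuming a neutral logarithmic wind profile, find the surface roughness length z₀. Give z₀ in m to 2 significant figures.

z₀ ≈ 0.000087 m

Log law: V(z) ∝ ln(z/z₀). With r = V₁/V₂ = 34.9/39.83 = 0.87622,
r · ln(z₂/z₀) = ln(z₁/z₀) ⇒ ln z₀ = (ln z₁ − r·ln z₂)/(1 − r)
ln z₀ = (2.66026 − 0.87622×4.35671) / 0.12378 = -9.3491
z₀ = exp(-9.3491) = 0.00008704 m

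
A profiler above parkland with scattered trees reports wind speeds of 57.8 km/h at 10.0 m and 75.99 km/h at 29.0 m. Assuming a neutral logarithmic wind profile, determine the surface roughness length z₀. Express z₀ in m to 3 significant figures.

Log law: V(z) ∝ ln(z/z₀). With r = V₁/V₂ = 57.8/75.99 = 0.76063,
r · ln(z₂/z₀) = ln(z₁/z₀) ⇒ ln z₀ = (ln z₁ − r·ln z₂)/(1 − r)
ln z₀ = (2.30259 − 0.76063×3.36730) / 0.23937 = -1.0806
z₀ = exp(-1.0806) = 0.3394 m

z₀ ≈ 0.339 m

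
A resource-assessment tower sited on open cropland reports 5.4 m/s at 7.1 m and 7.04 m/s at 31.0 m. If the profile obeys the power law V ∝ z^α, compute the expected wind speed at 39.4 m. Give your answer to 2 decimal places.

7.35 m/s

First find α: α = ln(V₂/V₁)/ln(z₂/z₁) = ln(7.04/5.4)/ln(31.0/7.1) = 0.26521/1.47389 = 0.1799
Extrapolate from 31.0 m to 39.4 m: V₃ = 7.04 × (39.4/31.0)^0.1799 = 7.04 × 1.0441 = 7.3504 m/s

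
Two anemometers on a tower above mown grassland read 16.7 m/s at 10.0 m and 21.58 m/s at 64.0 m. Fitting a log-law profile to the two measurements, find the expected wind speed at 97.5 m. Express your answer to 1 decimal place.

22.7 m/s

Log law: V ∝ ln(z/z₀). From the pair, with r = V₁/V₂ = 0.77386,
ln z₀ = (ln z₁ − r·ln z₂)/(1 − r) = (2.3026 − 0.77386×4.1589)/0.22614 = -4.0499 → z₀ = 0.01742 m
V₃ = V₁ · ln(z₃/z₀)/ln(z₁/z₀) = 16.7 × 8.6298/6.3525 = 22.6867 m/s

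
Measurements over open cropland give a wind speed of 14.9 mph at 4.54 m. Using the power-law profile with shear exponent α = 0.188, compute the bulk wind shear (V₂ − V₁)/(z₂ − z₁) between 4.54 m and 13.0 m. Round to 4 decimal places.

Power law: V₂ = V₁ · (z₂/z₁)^α = 14.9 × (2.8634)^0.188 = 18.1585 mph
ΔV/Δz = (18.1585 − 14.9)/(13.0 − 4.54) = 3.2585/8.4600 = 0.38517 mph/m

0.3852 mph/m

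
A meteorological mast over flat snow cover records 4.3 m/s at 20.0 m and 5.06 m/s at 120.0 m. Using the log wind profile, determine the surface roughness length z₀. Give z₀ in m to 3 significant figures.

Log law: V(z) ∝ ln(z/z₀). With r = V₁/V₂ = 4.3/5.06 = 0.84980,
r · ln(z₂/z₀) = ln(z₁/z₀) ⇒ ln z₀ = (ln z₁ − r·ln z₂)/(1 − r)
ln z₀ = (2.99573 − 0.84980×4.78749) / 0.15020 = -7.1419
z₀ = exp(-7.1419) = 0.0007913 m

z₀ ≈ 0.000791 m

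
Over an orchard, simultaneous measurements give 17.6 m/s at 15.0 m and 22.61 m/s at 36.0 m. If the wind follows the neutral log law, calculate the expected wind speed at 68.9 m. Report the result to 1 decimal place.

26.3 m/s

Log law: V ∝ ln(z/z₀). From the pair, with r = V₁/V₂ = 0.77842,
ln z₀ = (ln z₁ − r·ln z₂)/(1 − r) = (2.7081 − 0.77842×3.5835)/0.22158 = -0.3674 → z₀ = 0.6925 m
V₃ = V₁ · ln(z₃/z₀)/ln(z₁/z₀) = 17.6 × 4.6001/3.0755 = 26.3248 m/s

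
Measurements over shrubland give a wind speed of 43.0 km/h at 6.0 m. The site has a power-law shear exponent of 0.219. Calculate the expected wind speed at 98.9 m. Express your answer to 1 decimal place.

79.4 km/h

Power-law profile: V₂ = V₁ · (z₂/z₁)^α
V₂ = 43.0 × (98.9/6.0)^0.219 = 43.0 × (16.4833)^0.219
    = 43.0 × 1.8473 = 79.4331 km/h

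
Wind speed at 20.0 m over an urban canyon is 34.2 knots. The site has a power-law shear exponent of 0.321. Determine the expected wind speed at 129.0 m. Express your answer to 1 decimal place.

Power-law profile: V₂ = V₁ · (z₂/z₁)^α
V₂ = 34.2 × (129.0/20.0)^0.321 = 34.2 × (6.4500)^0.321
    = 34.2 × 1.8192 = 62.2150 knots

62.2 knots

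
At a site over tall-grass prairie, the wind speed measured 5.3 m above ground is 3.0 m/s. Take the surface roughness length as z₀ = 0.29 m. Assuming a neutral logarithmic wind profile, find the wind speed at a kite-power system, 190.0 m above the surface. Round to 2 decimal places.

Log law: V(z) ∝ ln(z/z₀), so V₂/V₁ = ln(z₂/z₀) / ln(z₁/z₀).
ln(190.0/0.29) = 6.4849, ln(5.3/0.29) = 2.9056
V₂ = 3.0 × 6.4849/2.9056 = 3.0 × 2.2319 = 6.6956 m/s

6.70 m/s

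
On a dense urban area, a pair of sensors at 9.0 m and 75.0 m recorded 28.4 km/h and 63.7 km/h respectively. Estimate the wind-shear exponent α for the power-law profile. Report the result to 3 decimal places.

Power law: V₂/V₁ = (z₂/z₁)^α ⇒ α = ln(V₂/V₁) / ln(z₂/z₁)
α = ln(63.7/28.4) / ln(75.0/9.0) = ln(2.2430) / ln(8.3333)
  = 0.80780 / 2.12026 = 0.38099

α ≈ 0.381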